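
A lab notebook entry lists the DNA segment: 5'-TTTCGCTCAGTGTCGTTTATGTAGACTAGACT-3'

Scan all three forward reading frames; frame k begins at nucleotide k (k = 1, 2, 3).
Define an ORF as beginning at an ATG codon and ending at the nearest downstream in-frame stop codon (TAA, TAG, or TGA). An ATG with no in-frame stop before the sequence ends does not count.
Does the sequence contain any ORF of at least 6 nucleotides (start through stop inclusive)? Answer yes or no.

yes

Frame 1: TTT CGC TCA GTG TCG TTT ATG TAG ACT AGA — ATG at 19, stop TAG at 22 → 6 nt.
Frame 2: TTC GCT CAG TGT CGT TTA TGT AGA CTA GAC — no ATG→stop ORF.
Frame 3: TCG CTC AGT GTC GTT TAT GTA GAC TAG ACT — no ATG→stop ORF.
Frame 1 has an ORF of 6 nucleotides (positions 19–24) ≥ 6, so yes.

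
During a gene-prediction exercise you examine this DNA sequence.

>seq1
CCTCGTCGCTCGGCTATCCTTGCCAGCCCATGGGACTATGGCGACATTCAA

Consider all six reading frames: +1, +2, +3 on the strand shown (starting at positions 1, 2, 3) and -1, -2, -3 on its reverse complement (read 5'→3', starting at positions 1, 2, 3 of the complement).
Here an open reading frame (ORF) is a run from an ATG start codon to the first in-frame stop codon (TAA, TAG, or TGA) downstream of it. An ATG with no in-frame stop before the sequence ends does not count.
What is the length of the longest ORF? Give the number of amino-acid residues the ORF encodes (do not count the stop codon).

5

Reverse complement (5'→3'): TTGAATGTCGCCATAGTCCCATGGGCTGGCAAGGATAGCCGAGCGACGAGG
Frame +1: CCT CGT CGC TCG GCT ATC CTT GCC AGC CCA TGG GAC TAT GGC GAC ATT CAA — no ATG→stop ORF.
Frame +2: CTC GTC GCT CGG CTA TCC TTG CCA GCC CAT GGG ACT ATG GCG ACA TTC — no ATG→stop ORF.
Frame +3: TCG TCG CTC GGC TAT CCT TGC CAG CCC ATG GGA CTA TGG CGA CAT TCA — no ATG→stop ORF.
Frame -1: TTG AAT GTC GCC ATA GTC CCA TGG GCT GGC AAG GAT AGC CGA GCG ACG AGG — no ATG→stop ORF.
Frame -2: TGA ATG TCG CCA TAG TCC CAT GGG CTG GCA AGG ATA GCC GAG CGA CGA — ATG at 5, stop TAG at 14 → 12 nt.
Frame -3: GAA TGT CGC CAT AGT CCC ATG GGC TGG CAA GGA TAG CCG AGC GAC GAG — ATG at 21, stop TAG at 36 → 18 nt.
Longest: frame -3, positions 21–38, 18 nt = 6 codons = 5 aa. → 5 amino acids.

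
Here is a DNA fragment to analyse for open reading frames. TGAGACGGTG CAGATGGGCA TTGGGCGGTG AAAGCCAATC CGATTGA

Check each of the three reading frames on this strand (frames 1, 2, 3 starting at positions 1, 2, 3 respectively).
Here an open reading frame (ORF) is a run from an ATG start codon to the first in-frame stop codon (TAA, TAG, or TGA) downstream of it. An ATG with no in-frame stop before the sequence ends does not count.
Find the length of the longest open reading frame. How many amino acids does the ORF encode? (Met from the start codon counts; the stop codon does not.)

5

Frame 1: TGA GAC GGT GCA GAT GGG CAT TGG GCG GTG AAA GCC AAT CCG ATT — no ATG→stop ORF.
Frame 2: GAG ACG GTG CAG ATG GGC ATT GGG CGG TGA AAG CCA ATC CGA TTG — ATG at 14, stop TGA at 29 → 18 nt.
Frame 3: AGA CGG TGC AGA TGG GCA TTG GGC GGT GAA AGC CAA TCC GAT TGA — no ATG→stop ORF.
Longest: frame 2, positions 14–31, 18 nt = 6 codons = 5 aa. → 5 amino acids.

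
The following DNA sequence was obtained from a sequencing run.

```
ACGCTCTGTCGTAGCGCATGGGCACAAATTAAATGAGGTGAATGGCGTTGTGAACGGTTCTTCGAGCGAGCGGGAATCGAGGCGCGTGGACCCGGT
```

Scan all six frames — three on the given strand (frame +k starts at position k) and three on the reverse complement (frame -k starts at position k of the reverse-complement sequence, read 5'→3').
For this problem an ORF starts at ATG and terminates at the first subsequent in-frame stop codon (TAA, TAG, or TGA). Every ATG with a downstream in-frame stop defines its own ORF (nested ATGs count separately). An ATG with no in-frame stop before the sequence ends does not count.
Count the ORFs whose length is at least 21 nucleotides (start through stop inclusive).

0

Reverse complement (5'→3'): ACCGGGTCCACGCGCCTCGATTCCCGCTCGCTCGAAGAACCGTTCACAACGCCATTCACCTCATTTAATTTGTGCCCATGCGCTACGACAGAGCGT
Frame +1: ACG CTC TGT CGT AGC GCA TGG GCA CAA ATT AAA TGA GGT GAA TGG CGT TGT GAA CGG TTC TTC GAG CGA GCG GGA ATC GAG GCG CGT GGA CCC GGT — no ATG→stop ORF.
Frame +2: CGC TCT GTC GTA GCG CAT GGG CAC AAA TTA AAT GAG GTG AAT GGC GTT GTG AAC GGT TCT TCG AGC GAG CGG GAA TCG AGG CGC GTG GAC CCG — no ATG→stop ORF.
Frame +3: GCT CTG TCG TAG CGC ATG GGC ACA AAT TAA ATG AGG TGA ATG GCG TTG TGA ACG GTT CTT CGA GCG AGC GGG AAT CGA GGC GCG TGG ACC CGG — ATG at 18, stop TAA at 30 → 15 nt; ATG at 33, stop TGA at 39 → 9 nt; ATG at 42, stop TGA at 51 → 12 nt.
Frame -1: ACC GGG TCC ACG CGC CTC GAT TCC CGC TCG CTC GAA GAA CCG TTC ACA ACG CCA TTC ACC TCA TTT AAT TTG TGC CCA TGC GCT ACG ACA GAG CGT — no ATG→stop ORF.
Frame -2: CCG GGT CCA CGC GCC TCG ATT CCC GCT CGC TCG AAG AAC CGT TCA CAA CGC CAT TCA CCT CAT TTA ATT TGT GCC CAT GCG CTA CGA CAG AGC — no ATG→stop ORF.
Frame -3: CGG GTC CAC GCG CCT CGA TTC CCG CTC GCT CGA AGA ACC GTT CAC AAC GCC ATT CAC CTC ATT TAA TTT GTG CCC ATG CGC TAC GAC AGA GCG — no ATG→stop ORF.
No ORF reaches 21 nucleotides. Count = 0.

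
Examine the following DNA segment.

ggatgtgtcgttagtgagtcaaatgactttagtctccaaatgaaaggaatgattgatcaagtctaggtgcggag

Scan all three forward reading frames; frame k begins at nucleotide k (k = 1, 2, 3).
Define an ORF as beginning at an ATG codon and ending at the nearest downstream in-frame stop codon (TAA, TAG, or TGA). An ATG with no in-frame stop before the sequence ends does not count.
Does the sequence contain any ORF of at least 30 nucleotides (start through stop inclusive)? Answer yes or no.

no

Frame 1: GGA TGT GTC GTT AGT GAG TCA AAT GAC TTT AGT CTC CAA ATG AAA GGA ATG ATT GAT CAA GTC TAG GTG CGG — ATG at 40, stop TAG at 64 → 27 nt; ATG at 49, stop TAG at 64 → 18 nt.
Frame 2: GAT GTG TCG TTA GTG AGT CAA ATG ACT TTA GTC TCC AAA TGA AAG GAA TGA TTG ATC AAG TCT AGG TGC GGA — ATG at 23, stop TGA at 41 → 21 nt.
Frame 3: ATG TGT CGT TAG TGA GTC AAA TGA CTT TAG TCT CCA AAT GAA AGG AAT GAT TGA TCA AGT CTA GGT GCG GAG — ATG at 3, stop TAG at 12 → 12 nt.
Largest ORF found is 27 nucleotides < 30, so no.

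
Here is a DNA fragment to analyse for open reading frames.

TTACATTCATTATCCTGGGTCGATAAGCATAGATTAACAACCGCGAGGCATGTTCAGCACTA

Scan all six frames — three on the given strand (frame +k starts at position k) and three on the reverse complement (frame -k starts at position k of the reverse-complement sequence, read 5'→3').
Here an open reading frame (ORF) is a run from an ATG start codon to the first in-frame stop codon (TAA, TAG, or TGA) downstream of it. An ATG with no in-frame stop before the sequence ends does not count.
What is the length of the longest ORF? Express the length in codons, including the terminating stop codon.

7

Reverse complement (5'→3'): TAGTGCTGAACATGCCTCGCGGTTGTTAATCTATGCTTATCGACCCAGGATAATGAATGTAA
Frame +1: TTA CAT TCA TTA TCC TGG GTC GAT AAG CAT AGA TTA ACA ACC GCG AGG CAT GTT CAG CAC — no ATG→stop ORF.
Frame +2: TAC ATT CAT TAT CCT GGG TCG ATA AGC ATA GAT TAA CAA CCG CGA GGC ATG TTC AGC ACT — no ATG→stop ORF.
Frame +3: ACA TTC ATT ATC CTG GGT CGA TAA GCA TAG ATT AAC AAC CGC GAG GCA TGT TCA GCA CTA — no ATG→stop ORF.
Frame -1: TAG TGC TGA ACA TGC CTC GCG GTT GTT AAT CTA TGC TTA TCG ACC CAG GAT AAT GAA TGT — no ATG→stop ORF.
Frame -2: AGT GCT GAA CAT GCC TCG CGG TTG TTA ATC TAT GCT TAT CGA CCC AGG ATA ATG AAT GTA — no ATG→stop ORF.
Frame -3: GTG CTG AAC ATG CCT CGC GGT TGT TAA TCT ATG CTT ATC GAC CCA GGA TAA TGA ATG TAA — ATG at 12, stop TAA at 27 → 18 nt; ATG at 33, stop TAA at 51 → 21 nt; ATG at 57, stop TAA at 60 → 6 nt.
Longest: frame -3, positions 33–53, 21 nt = 7 codons = 6 aa. → 7 codons.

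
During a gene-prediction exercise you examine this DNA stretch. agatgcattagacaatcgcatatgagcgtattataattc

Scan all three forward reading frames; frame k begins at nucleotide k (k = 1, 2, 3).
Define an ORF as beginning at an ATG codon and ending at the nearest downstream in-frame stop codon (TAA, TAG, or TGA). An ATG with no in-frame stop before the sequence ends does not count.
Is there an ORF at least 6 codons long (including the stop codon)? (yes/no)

no

Frame 1: AGA TGC ATT AGA CAA TCG CAT ATG AGC GTA TTA TAA TTC — ATG at 22, stop TAA at 34 → 15 nt.
Frame 2: GAT GCA TTA GAC AAT CGC ATA TGA GCG TAT TAT AAT — no ATG→stop ORF.
Frame 3: ATG CAT TAG ACA ATC GCA TAT GAG CGT ATT ATA ATT — ATG at 3, stop TAG at 9 → 9 nt.
Largest ORF found is 5 codons < 6, so no.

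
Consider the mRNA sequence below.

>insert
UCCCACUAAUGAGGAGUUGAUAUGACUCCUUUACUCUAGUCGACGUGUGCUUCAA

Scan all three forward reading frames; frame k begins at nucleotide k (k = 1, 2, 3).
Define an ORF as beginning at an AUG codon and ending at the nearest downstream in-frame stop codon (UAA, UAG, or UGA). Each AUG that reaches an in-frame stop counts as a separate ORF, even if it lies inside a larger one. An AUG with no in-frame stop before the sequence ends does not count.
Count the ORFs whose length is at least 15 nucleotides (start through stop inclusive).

1

Frame 1: UCC CAC UAA UGA GGA GUU GAU AUG ACU CCU UUA CUC UAG UCG ACG UGU GCU UCA — AUG at 22, stop UAG at 37 → 18 nt.
Frame 2: CCC ACU AAU GAG GAG UUG AUA UGA CUC CUU UAC UCU AGU CGA CGU GUG CUU CAA — no AUG→stop ORF.
Frame 3: CCA CUA AUG AGG AGU UGA UAU GAC UCC UUU ACU CUA GUC GAC GUG UGC UUC — AUG at 9, stop UGA at 18 → 12 nt.
ORFs ≥ 15 nucleotides: frame 1 22–39 (18 nucleotides). Count = 1.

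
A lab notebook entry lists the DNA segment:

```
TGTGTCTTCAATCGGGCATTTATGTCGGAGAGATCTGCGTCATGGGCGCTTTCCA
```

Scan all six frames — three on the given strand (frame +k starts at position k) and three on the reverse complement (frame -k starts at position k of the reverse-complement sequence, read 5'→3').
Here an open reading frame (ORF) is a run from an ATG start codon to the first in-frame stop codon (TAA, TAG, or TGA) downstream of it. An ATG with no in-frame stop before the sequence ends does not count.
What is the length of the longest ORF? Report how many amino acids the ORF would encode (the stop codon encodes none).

Reverse complement (5'→3'): TGGAAAGCGCCCATGACGCAGATCTCTCCGACATAAATGCCCGATTGAAGACACA
Frame +1: TGT GTC TTC AAT CGG GCA TTT ATG TCG GAG AGA TCT GCG TCA TGG GCG CTT TCC — no ATG→stop ORF.
Frame +2: GTG TCT TCA ATC GGG CAT TTA TGT CGG AGA GAT CTG CGT CAT GGG CGC TTT CCA — no ATG→stop ORF.
Frame +3: TGT CTT CAA TCG GGC ATT TAT GTC GGA GAG ATC TGC GTC ATG GGC GCT TTC — no ATG→stop ORF.
Frame -1: TGG AAA GCG CCC ATG ACG CAG ATC TCT CCG ACA TAA ATG CCC GAT TGA AGA CAC — ATG at 13, stop TAA at 34 → 24 nt; ATG at 37, stop TGA at 46 → 12 nt.
Frame -2: GGA AAG CGC CCA TGA CGC AGA TCT CTC CGA CAT AAA TGC CCG ATT GAA GAC ACA — no ATG→stop ORF.
Frame -3: GAA AGC GCC CAT GAC GCA GAT CTC TCC GAC ATA AAT GCC CGA TTG AAG ACA — no ATG→stop ORF.
Longest: frame -1, positions 13–36, 24 nt = 8 codons = 7 aa. → 7 amino acids.

7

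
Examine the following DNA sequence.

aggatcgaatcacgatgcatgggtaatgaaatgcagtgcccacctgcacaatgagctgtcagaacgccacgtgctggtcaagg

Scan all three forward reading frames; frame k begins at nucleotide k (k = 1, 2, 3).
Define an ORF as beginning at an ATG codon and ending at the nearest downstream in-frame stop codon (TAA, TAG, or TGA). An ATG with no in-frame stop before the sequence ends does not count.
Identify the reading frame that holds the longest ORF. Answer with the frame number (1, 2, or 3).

1

Frame 1: AGG ATC GAA TCA CGA TGC ATG GGT AAT GAA ATG CAG TGC CCA CCT GCA CAA TGA GCT GTC AGA ACG CCA CGT GCT GGT CAA — ATG at 19, stop TGA at 52 → 36 nt; ATG at 31, stop TGA at 52 → 24 nt.
Frame 2: GGA TCG AAT CAC GAT GCA TGG GTA ATG AAA TGC AGT GCC CAC CTG CAC AAT GAG CTG TCA GAA CGC CAC GTG CTG GTC AAG — no ATG→stop ORF.
Frame 3: GAT CGA ATC ACG ATG CAT GGG TAA TGA AAT GCA GTG CCC ACC TGC ACA ATG AGC TGT CAG AAC GCC ACG TGC TGG TCA AGG — ATG at 15, stop TAA at 24 → 12 nt.
Longest ORF is 36 nt in frame 1 (positions 19–54).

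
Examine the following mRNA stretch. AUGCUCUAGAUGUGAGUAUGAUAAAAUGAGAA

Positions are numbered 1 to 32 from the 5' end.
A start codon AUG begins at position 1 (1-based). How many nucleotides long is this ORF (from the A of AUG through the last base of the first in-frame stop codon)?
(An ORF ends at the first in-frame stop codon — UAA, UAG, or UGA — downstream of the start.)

Codons from position 1: AUG (1–3), CUC (4–6), UAG (7–9).
UAG is the first in-frame stop; ORF spans 1–9, 9 nucleotides.

9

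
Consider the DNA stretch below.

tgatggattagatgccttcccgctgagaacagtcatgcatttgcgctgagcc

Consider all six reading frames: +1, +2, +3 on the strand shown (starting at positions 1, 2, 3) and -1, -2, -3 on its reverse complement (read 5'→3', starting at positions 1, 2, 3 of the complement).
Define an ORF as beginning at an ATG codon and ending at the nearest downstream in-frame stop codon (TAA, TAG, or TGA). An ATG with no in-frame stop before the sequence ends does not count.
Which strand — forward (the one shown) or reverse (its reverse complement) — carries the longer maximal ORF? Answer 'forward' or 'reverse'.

reverse

Reverse complement (5'→3'): GGCTCAGCGCAAATGCATGACTGTTCTCAGCGGGAAGGCATCTAATCCATCA
Frame +1: TGA TGG ATT AGA TGC CTT CCC GCT GAG AAC AGT CAT GCA TTT GCG CTG AGC — no ATG→stop ORF.
Frame +2: GAT GGA TTA GAT GCC TTC CCG CTG AGA ACA GTC ATG CAT TTG CGC TGA GCC — ATG at 35, stop TGA at 47 → 15 nt.
Frame +3: ATG GAT TAG ATG CCT TCC CGC TGA GAA CAG TCA TGC ATT TGC GCT GAG — ATG at 3, stop TAG at 9 → 9 nt; ATG at 12, stop TGA at 24 → 15 nt.
Frame -1: GGC TCA GCG CAA ATG CAT GAC TGT TCT CAG CGG GAA GGC ATC TAA TCC ATC — ATG at 13, stop TAA at 43 → 33 nt.
Frame -2: GCT CAG CGC AAA TGC ATG ACT GTT CTC AGC GGG AAG GCA TCT AAT CCA TCA — no ATG→stop ORF.
Frame -3: CTC AGC GCA AAT GCA TGA CTG TTC TCA GCG GGA AGG CAT CTA ATC CAT — no ATG→stop ORF.
Forward-strand max 15 nt; reverse-strand max 33 nt. The reverse strand has the longer ORF.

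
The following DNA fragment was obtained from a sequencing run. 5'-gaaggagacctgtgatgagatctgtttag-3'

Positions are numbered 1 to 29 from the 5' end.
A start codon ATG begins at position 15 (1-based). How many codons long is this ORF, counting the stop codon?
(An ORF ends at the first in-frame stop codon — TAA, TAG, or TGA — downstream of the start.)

5

Codons from position 15: ATG (15–17), AGA (18–20), TCT (21–23), GTT (24–26), TAG (27–29).
TAG is the first in-frame stop; that's 5 codons including the stop.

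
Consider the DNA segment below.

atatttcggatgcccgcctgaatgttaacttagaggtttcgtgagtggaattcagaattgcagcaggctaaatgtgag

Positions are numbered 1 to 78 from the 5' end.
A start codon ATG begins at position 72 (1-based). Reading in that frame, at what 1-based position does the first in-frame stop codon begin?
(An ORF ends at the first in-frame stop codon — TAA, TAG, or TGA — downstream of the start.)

75

Codons from position 72: ATG (72–74), TGA (75–77).
TGA is a stop codon; it begins at position 75.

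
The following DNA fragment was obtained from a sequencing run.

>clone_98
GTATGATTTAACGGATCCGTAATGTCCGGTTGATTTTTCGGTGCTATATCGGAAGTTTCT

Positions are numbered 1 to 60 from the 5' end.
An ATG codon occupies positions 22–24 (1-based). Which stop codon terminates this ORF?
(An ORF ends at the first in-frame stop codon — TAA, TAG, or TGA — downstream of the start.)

TGA

Codons from position 22: ATG (22–24), TCC (25–27), GGT (28–30), TGA (31–33).
The first in-frame stop codon is TGA.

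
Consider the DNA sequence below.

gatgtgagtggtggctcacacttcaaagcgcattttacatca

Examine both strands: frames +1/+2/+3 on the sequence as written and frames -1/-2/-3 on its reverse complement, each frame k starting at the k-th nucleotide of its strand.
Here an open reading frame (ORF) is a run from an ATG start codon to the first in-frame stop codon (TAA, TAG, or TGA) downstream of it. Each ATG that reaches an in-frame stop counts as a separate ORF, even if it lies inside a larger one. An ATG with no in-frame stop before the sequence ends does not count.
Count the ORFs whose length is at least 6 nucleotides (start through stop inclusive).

Reverse complement (5'→3'): TGATGTAAAATGCGCTTTGAAGTGTGAGCCACCACTCACATC
Frame +1: GAT GTG AGT GGT GGC TCA CAC TTC AAA GCG CAT TTT ACA TCA — no ATG→stop ORF.
Frame +2: ATG TGA GTG GTG GCT CAC ACT TCA AAG CGC ATT TTA CAT — ATG at 2, stop TGA at 5 → 6 nt.
Frame +3: TGT GAG TGG TGG CTC ACA CTT CAA AGC GCA TTT TAC ATC — no ATG→stop ORF.
Frame -1: TGA TGT AAA ATG CGC TTT GAA GTG TGA GCC ACC ACT CAC ATC — ATG at 10, stop TGA at 25 → 18 nt.
Frame -2: GAT GTA AAA TGC GCT TTG AAG TGT GAG CCA CCA CTC ACA — no ATG→stop ORF.
Frame -3: ATG TAA AAT GCG CTT TGA AGT GTG AGC CAC CAC TCA CAT — ATG at 3, stop TAA at 6 → 6 nt.
ORFs ≥ 6 nucleotides: frame +2 2–7 (6 nucleotides), frame -1 10–27 (18 nucleotides), frame -3 3–8 (6 nucleotides). Count = 3.

3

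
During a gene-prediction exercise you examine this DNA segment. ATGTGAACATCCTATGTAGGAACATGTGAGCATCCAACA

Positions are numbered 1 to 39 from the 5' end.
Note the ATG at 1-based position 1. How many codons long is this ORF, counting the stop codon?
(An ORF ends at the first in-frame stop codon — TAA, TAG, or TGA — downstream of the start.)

Codons from position 1: ATG (1–3), TGA (4–6).
TGA is the first in-frame stop; that's 2 codons including the stop.

2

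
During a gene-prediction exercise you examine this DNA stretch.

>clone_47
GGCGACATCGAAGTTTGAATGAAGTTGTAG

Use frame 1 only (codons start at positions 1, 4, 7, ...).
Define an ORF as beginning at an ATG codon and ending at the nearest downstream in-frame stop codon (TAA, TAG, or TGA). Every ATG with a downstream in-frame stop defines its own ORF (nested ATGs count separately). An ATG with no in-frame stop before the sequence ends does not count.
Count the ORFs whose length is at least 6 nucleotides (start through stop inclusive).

Frame 1: GGC GAC ATC GAA GTT TGA ATG AAG TTG TAG — ATG at 19, stop TAG at 28 → 12 nt.
ORFs ≥ 6 nucleotides: frame 1 19–30 (12 nucleotides). Count = 1.

1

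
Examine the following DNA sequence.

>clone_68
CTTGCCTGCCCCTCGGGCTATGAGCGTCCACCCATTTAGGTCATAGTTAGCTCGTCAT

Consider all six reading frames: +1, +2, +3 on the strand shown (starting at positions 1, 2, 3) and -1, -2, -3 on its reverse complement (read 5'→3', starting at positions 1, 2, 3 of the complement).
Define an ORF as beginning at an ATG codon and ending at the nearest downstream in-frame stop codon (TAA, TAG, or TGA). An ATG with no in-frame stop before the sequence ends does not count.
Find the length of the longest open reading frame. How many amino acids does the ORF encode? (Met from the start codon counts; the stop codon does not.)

8

Reverse complement (5'→3'): ATGACGAGCTAACTATGACCTAAATGGGTGGACGCTCATAGCCCGAGGGGCAGGCAAG
Frame +1: CTT GCC TGC CCC TCG GGC TAT GAG CGT CCA CCC ATT TAG GTC ATA GTT AGC TCG TCA — no ATG→stop ORF.
Frame +2: TTG CCT GCC CCT CGG GCT ATG AGC GTC CAC CCA TTT AGG TCA TAG TTA GCT CGT CAT — ATG at 20, stop TAG at 44 → 27 nt.
Frame +3: TGC CTG CCC CTC GGG CTA TGA GCG TCC ACC CAT TTA GGT CAT AGT TAG CTC GTC — no ATG→stop ORF.
Frame -1: ATG ACG AGC TAA CTA TGA CCT AAA TGG GTG GAC GCT CAT AGC CCG AGG GGC AGG CAA — ATG at 1, stop TAA at 10 → 12 nt.
Frame -2: TGA CGA GCT AAC TAT GAC CTA AAT GGG TGG ACG CTC ATA GCC CGA GGG GCA GGC AAG — no ATG→stop ORF.
Frame -3: GAC GAG CTA ACT ATG ACC TAA ATG GGT GGA CGC TCA TAG CCC GAG GGG CAG GCA — ATG at 15, stop TAA at 21 → 9 nt; ATG at 24, stop TAG at 39 → 18 nt.
Longest: frame +2, positions 20–46, 27 nt = 9 codons = 8 aa. → 8 amino acids.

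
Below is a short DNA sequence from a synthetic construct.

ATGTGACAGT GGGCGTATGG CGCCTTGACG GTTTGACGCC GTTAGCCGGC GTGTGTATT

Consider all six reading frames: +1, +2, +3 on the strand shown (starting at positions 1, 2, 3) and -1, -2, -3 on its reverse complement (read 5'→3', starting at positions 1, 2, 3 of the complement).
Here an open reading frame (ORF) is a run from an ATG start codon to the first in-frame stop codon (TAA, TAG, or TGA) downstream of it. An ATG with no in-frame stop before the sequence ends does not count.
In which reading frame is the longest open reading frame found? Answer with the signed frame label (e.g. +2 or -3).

Reverse complement (5'→3'): AATACACACGCCGGCTAACGGCGTCAAACCGTCAAGGCGCCATACGCCCACTGTCACAT
Frame +1: ATG TGA CAG TGG GCG TAT GGC GCC TTG ACG GTT TGA CGC CGT TAG CCG GCG TGT GTA — ATG at 1, stop TGA at 4 → 6 nt.
Frame +2: TGT GAC AGT GGG CGT ATG GCG CCT TGA CGG TTT GAC GCC GTT AGC CGG CGT GTG TAT — ATG at 17, stop TGA at 26 → 12 nt.
Frame +3: GTG ACA GTG GGC GTA TGG CGC CTT GAC GGT TTG ACG CCG TTA GCC GGC GTG TGT ATT — no ATG→stop ORF.
Frame -1: AAT ACA CAC GCC GGC TAA CGG CGT CAA ACC GTC AAG GCG CCA TAC GCC CAC TGT CAC — no ATG→stop ORF.
Frame -2: ATA CAC ACG CCG GCT AAC GGC GTC AAA CCG TCA AGG CGC CAT ACG CCC ACT GTC ACA — no ATG→stop ORF.
Frame -3: TAC ACA CGC CGG CTA ACG GCG TCA AAC CGT CAA GGC GCC ATA CGC CCA CTG TCA CAT — no ATG→stop ORF.
Longest ORF is 12 nt in frame +2 (positions 17–28).

+2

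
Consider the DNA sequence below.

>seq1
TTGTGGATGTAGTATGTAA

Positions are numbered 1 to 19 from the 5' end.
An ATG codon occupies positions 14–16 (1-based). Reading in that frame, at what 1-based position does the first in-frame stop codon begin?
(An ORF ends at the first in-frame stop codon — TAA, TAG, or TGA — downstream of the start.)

Codons from position 14: ATG (14–16), TAA (17–19).
TAA is a stop codon; it begins at position 17.

17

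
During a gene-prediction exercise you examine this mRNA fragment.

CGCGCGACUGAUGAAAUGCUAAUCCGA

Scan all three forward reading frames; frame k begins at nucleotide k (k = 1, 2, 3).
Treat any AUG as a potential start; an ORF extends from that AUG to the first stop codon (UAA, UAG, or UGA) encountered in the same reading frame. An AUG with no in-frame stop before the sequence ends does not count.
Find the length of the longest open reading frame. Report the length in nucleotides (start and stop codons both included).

Frame 1: CGC GCG ACU GAU GAA AUG CUA AUC CGA — no AUG→stop ORF.
Frame 2: GCG CGA CUG AUG AAA UGC UAA UCC — AUG at 11, stop UAA at 20 → 12 nt.
Frame 3: CGC GAC UGA UGA AAU GCU AAU CCG — no AUG→stop ORF.
Longest: frame 2, positions 11–22, 12 nt = 4 codons = 3 aa. → 12 nucleotides.

12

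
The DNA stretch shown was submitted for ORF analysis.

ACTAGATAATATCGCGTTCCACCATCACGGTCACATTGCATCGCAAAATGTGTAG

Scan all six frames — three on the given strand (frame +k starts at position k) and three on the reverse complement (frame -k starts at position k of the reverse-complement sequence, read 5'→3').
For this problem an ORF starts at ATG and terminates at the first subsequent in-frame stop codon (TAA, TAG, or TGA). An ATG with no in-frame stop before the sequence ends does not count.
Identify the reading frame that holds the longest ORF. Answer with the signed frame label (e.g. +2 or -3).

Reverse complement (5'→3'): CTACACATTTTGCGATGCAATGTGACCGTGATGGTGGAACGCGATATTATCTAGT
Frame +1: ACT AGA TAA TAT CGC GTT CCA CCA TCA CGG TCA CAT TGC ATC GCA AAA TGT GTA — no ATG→stop ORF.
Frame +2: CTA GAT AAT ATC GCG TTC CAC CAT CAC GGT CAC ATT GCA TCG CAA AAT GTG TAG — no ATG→stop ORF.
Frame +3: TAG ATA ATA TCG CGT TCC ACC ATC ACG GTC ACA TTG CAT CGC AAA ATG TGT — no ATG→stop ORF.
Frame -1: CTA CAC ATT TTG CGA TGC AAT GTG ACC GTG ATG GTG GAA CGC GAT ATT ATC TAG — ATG at 31, stop TAG at 52 → 24 nt.
Frame -2: TAC ACA TTT TGC GAT GCA ATG TGA CCG TGA TGG TGG AAC GCG ATA TTA TCT AGT — ATG at 20, stop TGA at 23 → 6 nt.
Frame -3: ACA CAT TTT GCG ATG CAA TGT GAC CGT GAT GGT GGA ACG CGA TAT TAT CTA — no ATG→stop ORF.
Longest ORF is 24 nt in frame -1 (positions 31–54).

-1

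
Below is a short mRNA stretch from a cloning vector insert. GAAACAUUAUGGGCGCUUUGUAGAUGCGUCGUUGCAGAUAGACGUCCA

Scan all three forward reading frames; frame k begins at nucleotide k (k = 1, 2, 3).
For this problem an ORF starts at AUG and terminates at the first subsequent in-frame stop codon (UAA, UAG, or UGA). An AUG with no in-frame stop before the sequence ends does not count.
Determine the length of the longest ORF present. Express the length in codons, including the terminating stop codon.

Frame 1: GAA ACA UUA UGG GCG CUU UGU AGA UGC GUC GUU GCA GAU AGA CGU CCA — no AUG→stop ORF.
Frame 2: AAA CAU UAU GGG CGC UUU GUA GAU GCG UCG UUG CAG AUA GAC GUC — no AUG→stop ORF.
Frame 3: AAC AUU AUG GGC GCU UUG UAG AUG CGU CGU UGC AGA UAG ACG UCC — AUG at 9, stop UAG at 21 → 15 nt; AUG at 24, stop UAG at 39 → 18 nt.
Longest: frame 3, positions 24–41, 18 nt = 6 codons = 5 aa. → 6 codons.

6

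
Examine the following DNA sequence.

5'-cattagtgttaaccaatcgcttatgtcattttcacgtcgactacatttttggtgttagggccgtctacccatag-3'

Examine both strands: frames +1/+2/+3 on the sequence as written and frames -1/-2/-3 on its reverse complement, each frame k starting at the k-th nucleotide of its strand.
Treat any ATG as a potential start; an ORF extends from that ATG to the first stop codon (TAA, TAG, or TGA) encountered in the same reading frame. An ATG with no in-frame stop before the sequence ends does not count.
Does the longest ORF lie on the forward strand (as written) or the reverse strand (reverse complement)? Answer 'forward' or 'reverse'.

Reverse complement (5'→3'): CTATGGGTAGACGGCCCTAACACCAAAAATGTAGTCGACGTGAAAATGACATAAGCGATTGGTTAACACTAATG
Frame +1: CAT TAG TGT TAA CCA ATC GCT TAT GTC ATT TTC ACG TCG ACT ACA TTT TTG GTG TTA GGG CCG TCT ACC CAT — no ATG→stop ORF.
Frame +2: ATT AGT GTT AAC CAA TCG CTT ATG TCA TTT TCA CGT CGA CTA CAT TTT TGG TGT TAG GGC CGT CTA CCC ATA — ATG at 23, stop TAG at 56 → 36 nt.
Frame +3: TTA GTG TTA ACC AAT CGC TTA TGT CAT TTT CAC GTC GAC TAC ATT TTT GGT GTT AGG GCC GTC TAC CCA TAG — no ATG→stop ORF.
Frame -1: CTA TGG GTA GAC GGC CCT AAC ACC AAA AAT GTA GTC GAC GTG AAA ATG ACA TAA GCG ATT GGT TAA CAC TAA — ATG at 46, stop TAA at 52 → 9 nt.
Frame -2: TAT GGG TAG ACG GCC CTA ACA CCA AAA ATG TAG TCG ACG TGA AAA TGA CAT AAG CGA TTG GTT AAC ACT AAT — ATG at 29, stop TAG at 32 → 6 nt.
Frame -3: ATG GGT AGA CGG CCC TAA CAC CAA AAA TGT AGT CGA CGT GAA AAT GAC ATA AGC GAT TGG TTA ACA CTA ATG — ATG at 3, stop TAA at 18 → 18 nt.
Forward-strand max 36 nt; reverse-strand max 18 nt. The forward strand has the longer ORF.

forward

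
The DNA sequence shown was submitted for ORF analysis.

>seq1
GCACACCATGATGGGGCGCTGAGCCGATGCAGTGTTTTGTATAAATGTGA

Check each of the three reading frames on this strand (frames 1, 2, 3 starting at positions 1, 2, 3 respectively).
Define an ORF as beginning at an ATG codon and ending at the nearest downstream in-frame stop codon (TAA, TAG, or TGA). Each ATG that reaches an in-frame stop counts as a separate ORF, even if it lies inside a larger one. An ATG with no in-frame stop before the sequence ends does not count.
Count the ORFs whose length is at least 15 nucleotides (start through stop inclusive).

2

Frame 1: GCA CAC CAT GAT GGG GCG CTG AGC CGA TGC AGT GTT TTG TAT AAA TGT — no ATG→stop ORF.
Frame 2: CAC ACC ATG ATG GGG CGC TGA GCC GAT GCA GTG TTT TGT ATA AAT GTG — ATG at 8, stop TGA at 20 → 15 nt; ATG at 11, stop TGA at 20 → 12 nt.
Frame 3: ACA CCA TGA TGG GGC GCT GAG CCG ATG CAG TGT TTT GTA TAA ATG TGA — ATG at 27, stop TAA at 42 → 18 nt; ATG at 45, stop TGA at 48 → 6 nt.
ORFs ≥ 15 nucleotides: frame 2 8–22 (15 nucleotides), frame 3 27–44 (18 nucleotides). Count = 2.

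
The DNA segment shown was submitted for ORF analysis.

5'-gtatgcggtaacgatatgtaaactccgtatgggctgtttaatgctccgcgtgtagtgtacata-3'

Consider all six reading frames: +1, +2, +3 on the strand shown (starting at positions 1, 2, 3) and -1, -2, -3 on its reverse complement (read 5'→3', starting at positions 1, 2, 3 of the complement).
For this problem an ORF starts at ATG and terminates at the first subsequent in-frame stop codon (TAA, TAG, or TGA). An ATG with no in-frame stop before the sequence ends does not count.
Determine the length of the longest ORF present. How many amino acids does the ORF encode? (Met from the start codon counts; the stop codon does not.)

Reverse complement (5'→3'): TATGTACACTACACGCGGAGCATTAAACAGCCCATACGGAGTTTACATATCGTTACCGCATAC
Frame +1: GTA TGC GGT AAC GAT ATG TAA ACT CCG TAT GGG CTG TTT AAT GCT CCG CGT GTA GTG TAC ATA — ATG at 16, stop TAA at 19 → 6 nt.
Frame +2: TAT GCG GTA ACG ATA TGT AAA CTC CGT ATG GGC TGT TTA ATG CTC CGC GTG TAG TGT ACA — ATG at 29, stop TAG at 53 → 27 nt; ATG at 41, stop TAG at 53 → 15 nt.
Frame +3: ATG CGG TAA CGA TAT GTA AAC TCC GTA TGG GCT GTT TAA TGC TCC GCG TGT AGT GTA CAT — ATG at 3, stop TAA at 9 → 9 nt.
Frame -1: TAT GTA CAC TAC ACG CGG AGC ATT AAA CAG CCC ATA CGG AGT TTA CAT ATC GTT ACC GCA TAC — no ATG→stop ORF.
Frame -2: ATG TAC ACT ACA CGC GGA GCA TTA AAC AGC CCA TAC GGA GTT TAC ATA TCG TTA CCG CAT — no ATG→stop ORF.
Frame -3: TGT ACA CTA CAC GCG GAG CAT TAA ACA GCC CAT ACG GAG TTT ACA TAT CGT TAC CGC ATA — no ATG→stop ORF.
Longest: frame +2, positions 29–55, 27 nt = 9 codons = 8 aa. → 8 amino acids.

8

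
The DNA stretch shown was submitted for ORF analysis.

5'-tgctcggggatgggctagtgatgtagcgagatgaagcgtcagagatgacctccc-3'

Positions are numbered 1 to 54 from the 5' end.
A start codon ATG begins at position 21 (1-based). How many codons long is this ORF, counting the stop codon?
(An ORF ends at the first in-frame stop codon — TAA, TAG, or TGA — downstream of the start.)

2

Codons from position 21: ATG (21–23), TAG (24–26).
TAG is the first in-frame stop; that's 2 codons including the stop.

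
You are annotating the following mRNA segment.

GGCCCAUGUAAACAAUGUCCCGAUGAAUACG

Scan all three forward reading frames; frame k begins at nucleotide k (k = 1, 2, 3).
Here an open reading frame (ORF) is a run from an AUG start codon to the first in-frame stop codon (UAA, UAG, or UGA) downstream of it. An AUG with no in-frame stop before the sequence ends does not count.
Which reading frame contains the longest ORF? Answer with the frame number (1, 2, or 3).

Frame 1: GGC CCA UGU AAA CAA UGU CCC GAU GAA UAC — no AUG→stop ORF.
Frame 2: GCC CAU GUA AAC AAU GUC CCG AUG AAU ACG — no AUG→stop ORF.
Frame 3: CCC AUG UAA ACA AUG UCC CGA UGA AUA — AUG at 6, stop UAA at 9 → 6 nt; AUG at 15, stop UGA at 24 → 12 nt.
Longest ORF is 12 nt in frame 3 (positions 15–26).

3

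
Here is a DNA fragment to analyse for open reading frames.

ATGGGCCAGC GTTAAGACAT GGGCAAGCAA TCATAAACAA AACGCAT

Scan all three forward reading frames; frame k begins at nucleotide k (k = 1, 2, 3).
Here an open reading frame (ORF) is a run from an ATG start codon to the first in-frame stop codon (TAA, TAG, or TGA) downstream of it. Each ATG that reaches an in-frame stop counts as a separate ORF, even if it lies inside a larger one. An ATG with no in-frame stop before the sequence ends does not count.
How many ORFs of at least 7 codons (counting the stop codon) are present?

Frame 1: ATG GGC CAG CGT TAA GAC ATG GGC AAG CAA TCA TAA ACA AAA CGC — ATG at 1, stop TAA at 13 → 15 nt; ATG at 19, stop TAA at 34 → 18 nt.
Frame 2: TGG GCC AGC GTT AAG ACA TGG GCA AGC AAT CAT AAA CAA AAC GCA — no ATG→stop ORF.
Frame 3: GGG CCA GCG TTA AGA CAT GGG CAA GCA ATC ATA AAC AAA ACG CAT — no ATG→stop ORF.
No ORF reaches 7 codons. Count = 0.

0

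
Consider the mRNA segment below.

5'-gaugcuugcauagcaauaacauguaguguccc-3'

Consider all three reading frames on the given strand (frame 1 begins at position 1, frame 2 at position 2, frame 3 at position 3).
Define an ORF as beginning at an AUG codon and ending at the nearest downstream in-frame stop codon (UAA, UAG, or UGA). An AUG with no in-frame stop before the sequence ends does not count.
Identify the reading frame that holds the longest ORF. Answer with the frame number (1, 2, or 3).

Frame 1: GAU GCU UGC AUA GCA AUA ACA UGU AGU GUC — no AUG→stop ORF.
Frame 2: AUG CUU GCA UAG CAA UAA CAU GUA GUG UCC — AUG at 2, stop UAG at 11 → 12 nt.
Frame 3: UGC UUG CAU AGC AAU AAC AUG UAG UGU CCC — AUG at 21, stop UAG at 24 → 6 nt.
Longest ORF is 12 nt in frame 2 (positions 2–13).

2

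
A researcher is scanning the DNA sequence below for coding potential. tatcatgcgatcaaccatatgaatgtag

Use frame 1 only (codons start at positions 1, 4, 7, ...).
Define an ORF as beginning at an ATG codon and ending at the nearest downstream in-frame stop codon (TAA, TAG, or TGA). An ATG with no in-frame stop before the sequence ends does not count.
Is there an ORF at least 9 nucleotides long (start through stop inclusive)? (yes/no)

no

Frame 1: TAT CAT GCG ATC AAC CAT ATG AAT GTA — no ATG→stop ORF.
Largest ORF found is 0 nucleotides < 9, so no.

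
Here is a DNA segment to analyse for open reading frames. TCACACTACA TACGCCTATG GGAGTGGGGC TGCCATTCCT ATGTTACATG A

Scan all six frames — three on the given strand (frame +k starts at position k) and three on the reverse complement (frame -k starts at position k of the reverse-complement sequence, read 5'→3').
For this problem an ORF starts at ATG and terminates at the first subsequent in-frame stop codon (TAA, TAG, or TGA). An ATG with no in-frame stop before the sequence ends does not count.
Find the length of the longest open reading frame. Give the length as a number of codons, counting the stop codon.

7

Reverse complement (5'→3'): TCATGTAACATAGGAATGGCAGCCCCACTCCCATAGGCGTATGTAGTGTGA
Frame +1: TCA CAC TAC ATA CGC CTA TGG GAG TGG GGC TGC CAT TCC TAT GTT ACA TGA — no ATG→stop ORF.
Frame +2: CAC ACT ACA TAC GCC TAT GGG AGT GGG GCT GCC ATT CCT ATG TTA CAT — no ATG→stop ORF.
Frame +3: ACA CTA CAT ACG CCT ATG GGA GTG GGG CTG CCA TTC CTA TGT TAC ATG — no ATG→stop ORF.
Frame -1: TCA TGT AAC ATA GGA ATG GCA GCC CCA CTC CCA TAG GCG TAT GTA GTG TGA — ATG at 16, stop TAG at 34 → 21 nt.
Frame -2: CAT GTA ACA TAG GAA TGG CAG CCC CAC TCC CAT AGG CGT ATG TAG TGT — ATG at 41, stop TAG at 44 → 6 nt.
Frame -3: ATG TAA CAT AGG AAT GGC AGC CCC ACT CCC ATA GGC GTA TGT AGT GTG — ATG at 3, stop TAA at 6 → 6 nt.
Longest: frame -1, positions 16–36, 21 nt = 7 codons = 6 aa. → 7 codons.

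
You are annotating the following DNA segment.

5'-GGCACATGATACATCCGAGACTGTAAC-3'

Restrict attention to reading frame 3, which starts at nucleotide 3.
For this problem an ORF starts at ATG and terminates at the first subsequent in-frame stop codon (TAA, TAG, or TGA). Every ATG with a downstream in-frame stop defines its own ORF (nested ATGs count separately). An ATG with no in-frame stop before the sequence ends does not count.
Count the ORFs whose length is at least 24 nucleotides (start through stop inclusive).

0

Frame 3: CAC ATG ATA CAT CCG AGA CTG TAA — ATG at 6, stop TAA at 24 → 21 nt.
No ORF reaches 24 nucleotides. Count = 0.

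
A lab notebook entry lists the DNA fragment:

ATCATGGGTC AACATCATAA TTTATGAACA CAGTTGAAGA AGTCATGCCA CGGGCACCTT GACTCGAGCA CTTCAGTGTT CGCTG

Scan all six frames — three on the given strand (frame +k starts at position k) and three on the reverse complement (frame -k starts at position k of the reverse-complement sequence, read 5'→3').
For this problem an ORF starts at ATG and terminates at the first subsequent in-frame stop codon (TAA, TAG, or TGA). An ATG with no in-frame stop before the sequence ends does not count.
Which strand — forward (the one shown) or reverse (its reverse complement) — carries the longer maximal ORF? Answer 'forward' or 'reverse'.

reverse

Reverse complement (5'→3'): CAGCGAACACTGAAGTGCTCGAGTCAAGGTGCCCGTGGCATGACTTCTTCAACTGTGTTCATAAATTATGATGTTGACCCATGAT
Frame +1: ATC ATG GGT CAA CAT CAT AAT TTA TGA ACA CAG TTG AAG AAG TCA TGC CAC GGG CAC CTT GAC TCG AGC ACT TCA GTG TTC GCT — ATG at 4, stop TGA at 25 → 24 nt.
Frame +2: TCA TGG GTC AAC ATC ATA ATT TAT GAA CAC AGT TGA AGA AGT CAT GCC ACG GGC ACC TTG ACT CGA GCA CTT CAG TGT TCG CTG — no ATG→stop ORF.
Frame +3: CAT GGG TCA ACA TCA TAA TTT ATG AAC ACA GTT GAA GAA GTC ATG CCA CGG GCA CCT TGA CTC GAG CAC TTC AGT GTT CGC — ATG at 24, stop TGA at 60 → 39 nt; ATG at 45, stop TGA at 60 → 18 nt.
Frame -1: CAG CGA ACA CTG AAG TGC TCG AGT CAA GGT GCC CGT GGC ATG ACT TCT TCA ACT GTG TTC ATA AAT TAT GAT GTT GAC CCA TGA — ATG at 40, stop TGA at 82 → 45 nt.
Frame -2: AGC GAA CAC TGA AGT GCT CGA GTC AAG GTG CCC GTG GCA TGA CTT CTT CAA CTG TGT TCA TAA ATT ATG ATG TTG ACC CAT GAT — no ATG→stop ORF.
Frame -3: GCG AAC ACT GAA GTG CTC GAG TCA AGG TGC CCG TGG CAT GAC TTC TTC AAC TGT GTT CAT AAA TTA TGA TGT TGA CCC ATG — no ATG→stop ORF.
Forward-strand max 39 nt; reverse-strand max 45 nt. The reverse strand has the longer ORF.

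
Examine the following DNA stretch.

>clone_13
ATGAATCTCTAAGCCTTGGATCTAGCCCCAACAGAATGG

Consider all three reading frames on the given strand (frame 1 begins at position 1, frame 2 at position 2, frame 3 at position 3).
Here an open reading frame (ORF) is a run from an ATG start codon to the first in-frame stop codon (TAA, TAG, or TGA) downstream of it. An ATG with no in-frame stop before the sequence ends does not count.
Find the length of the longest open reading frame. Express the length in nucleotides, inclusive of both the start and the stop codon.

12

Frame 1: ATG AAT CTC TAA GCC TTG GAT CTA GCC CCA ACA GAA TGG — ATG at 1, stop TAA at 10 → 12 nt.
Frame 2: TGA ATC TCT AAG CCT TGG ATC TAG CCC CAA CAG AAT — no ATG→stop ORF.
Frame 3: GAA TCT CTA AGC CTT GGA TCT AGC CCC AAC AGA ATG — no ATG→stop ORF.
Longest: frame 1, positions 1–12, 12 nt = 4 codons = 3 aa. → 12 nucleotides.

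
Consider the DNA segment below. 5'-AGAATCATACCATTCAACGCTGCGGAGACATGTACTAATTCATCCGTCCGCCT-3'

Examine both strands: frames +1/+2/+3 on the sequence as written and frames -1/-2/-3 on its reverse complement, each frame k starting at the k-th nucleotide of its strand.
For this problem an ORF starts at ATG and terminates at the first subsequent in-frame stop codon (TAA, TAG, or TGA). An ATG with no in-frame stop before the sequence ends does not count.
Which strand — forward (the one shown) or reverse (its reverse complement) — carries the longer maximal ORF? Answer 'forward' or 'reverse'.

Reverse complement (5'→3'): AGGCGGACGGATGAATTAGTACATGTCTCCGCAGCGTTGAATGGTATGATTCT
Frame +1: AGA ATC ATA CCA TTC AAC GCT GCG GAG ACA TGT ACT AAT TCA TCC GTC CGC — no ATG→stop ORF.
Frame +2: GAA TCA TAC CAT TCA ACG CTG CGG AGA CAT GTA CTA ATT CAT CCG TCC GCC — no ATG→stop ORF.
Frame +3: AAT CAT ACC ATT CAA CGC TGC GGA GAC ATG TAC TAA TTC ATC CGT CCG CCT — ATG at 30, stop TAA at 36 → 9 nt.
Frame -1: AGG CGG ACG GAT GAA TTA GTA CAT GTC TCC GCA GCG TTG AAT GGT ATG ATT — no ATG→stop ORF.
Frame -2: GGC GGA CGG ATG AAT TAG TAC ATG TCT CCG CAG CGT TGA ATG GTA TGA TTC — ATG at 11, stop TAG at 17 → 9 nt; ATG at 23, stop TGA at 38 → 18 nt; ATG at 41, stop TGA at 47 → 9 nt.
Frame -3: GCG GAC GGA TGA ATT AGT ACA TGT CTC CGC AGC GTT GAA TGG TAT GAT TCT — no ATG→stop ORF.
Forward-strand max 9 nt; reverse-strand max 18 nt. The reverse strand has the longer ORF.

reverse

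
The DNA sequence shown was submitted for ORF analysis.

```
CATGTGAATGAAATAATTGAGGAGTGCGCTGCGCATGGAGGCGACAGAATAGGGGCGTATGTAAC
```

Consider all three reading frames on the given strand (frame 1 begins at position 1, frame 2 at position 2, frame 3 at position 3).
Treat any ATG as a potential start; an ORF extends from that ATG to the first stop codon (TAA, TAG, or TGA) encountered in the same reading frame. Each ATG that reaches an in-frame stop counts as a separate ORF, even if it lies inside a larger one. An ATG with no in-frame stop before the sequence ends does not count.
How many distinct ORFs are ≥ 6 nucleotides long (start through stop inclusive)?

4

Frame 1: CAT GTG AAT GAA ATA ATT GAG GAG TGC GCT GCG CAT GGA GGC GAC AGA ATA GGG GCG TAT GTA — no ATG→stop ORF.
Frame 2: ATG TGA ATG AAA TAA TTG AGG AGT GCG CTG CGC ATG GAG GCG ACA GAA TAG GGG CGT ATG TAA — ATG at 2, stop TGA at 5 → 6 nt; ATG at 8, stop TAA at 14 → 9 nt; ATG at 35, stop TAG at 50 → 18 nt; ATG at 59, stop TAA at 62 → 6 nt.
Frame 3: TGT GAA TGA AAT AAT TGA GGA GTG CGC TGC GCA TGG AGG CGA CAG AAT AGG GGC GTA TGT AAC — no ATG→stop ORF.
ORFs ≥ 6 nucleotides: frame 2 2–7 (6 nucleotides), frame 2 8–16 (9 nucleotides), frame 2 35–52 (18 nucleotides), frame 2 59–64 (6 nucleotides). Count = 4.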